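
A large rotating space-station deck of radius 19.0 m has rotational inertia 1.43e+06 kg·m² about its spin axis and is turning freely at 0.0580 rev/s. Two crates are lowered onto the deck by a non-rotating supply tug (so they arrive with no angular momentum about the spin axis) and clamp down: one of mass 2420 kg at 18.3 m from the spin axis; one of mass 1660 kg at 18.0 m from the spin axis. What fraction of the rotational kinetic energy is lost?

No external torque acts about the spin axis; L_before = L_after.
Added inertia Σmr² = (2420)(18.3)² + (1660)(18.0)² = 1.348e+06 kg·m²; I_f = 1.430e+06 + 1.348e+06 = 2.778e+06 kg·m².
ω_f = I_p ω_i / I_f = (1.430e+06)(0.0580) / 2.778e+06 = 0.02985 rev/s.
KE_i = ½(1.430e+06)(0.3644 rad/s)² = 94960 J; KE_f = ½(2.778e+06)(0.1876)² = 48870 J.
Fraction lost = 0.4853.

fraction ≈ 0.485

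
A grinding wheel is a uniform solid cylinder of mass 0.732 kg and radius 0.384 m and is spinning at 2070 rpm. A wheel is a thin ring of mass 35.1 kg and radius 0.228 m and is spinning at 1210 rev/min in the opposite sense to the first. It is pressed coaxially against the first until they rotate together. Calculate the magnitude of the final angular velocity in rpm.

|ω_f| ≈ 1120 rpm

The coupling torques are internal; angular momentum about the shared axis is conserved.
Moments of inertia: I_A = ½(0.732)(0.384)² = 0.05397 kg·m²; I_B = (35.1)(0.228)² = 1.825 kg·m².
Taking A's sense as positive: L = (0.05397)(2070) − (1.825)(1210) = -2096 kg·m²·rpm.
Combined I = 0.05397 + 1.825 = 1.879 kg·m².
ω_f = L / I = -2096 / 1.879 = -1116 rpm.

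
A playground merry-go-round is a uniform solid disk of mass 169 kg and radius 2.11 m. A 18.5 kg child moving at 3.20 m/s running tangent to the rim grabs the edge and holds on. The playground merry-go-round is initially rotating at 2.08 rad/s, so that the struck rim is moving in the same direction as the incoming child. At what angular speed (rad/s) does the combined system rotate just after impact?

|ω_f| ≈ 1.98 rad/s

About the axle the impulsive forces during the collision are internal, so angular momentum about that axis is conserved.
I_p = ½(169)(2.11)² = 376.2 kg·m². Taking the sense of the child's angular momentum as positive, L_{child} = m v R = (18.5)(3.20)(2.11) = 124.9 kg·m²/s.
L_i = +I_p ω_p + m v R = +(376.2)(2.08) + 124.9 = 907.4 kg·m²/s.
After sticking, I_f = I_p + m R² = 376.2 + (18.5)(2.11)² = 458.6 kg·m².
ω_f = L_i / I_f = 907.4 / 458.6 = 1.979 rad/s.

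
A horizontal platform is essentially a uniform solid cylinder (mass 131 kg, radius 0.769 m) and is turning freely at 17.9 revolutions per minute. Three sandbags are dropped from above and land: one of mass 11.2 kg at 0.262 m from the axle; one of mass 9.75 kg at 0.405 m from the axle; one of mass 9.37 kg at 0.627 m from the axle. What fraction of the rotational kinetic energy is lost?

fraction ≈ 0.135

No external torque acts about the axle; L_before = L_after.
I_p = ½(131)(0.769)² = 38.73 kg·m².
Added inertia Σmr² = (11.2)(0.262)² + (9.75)(0.405)² + (9.37)(0.627)² = 6.052 kg·m²; I_f = 38.73 + 6.052 = 44.79 kg·m².
ω_f = I_p ω_i / I_f = (38.73)(17.9) / 44.79 = 15.48 rpm.
KE_i = ½(38.73)(1.874 rad/s)² = 68.05 J; KE_f = ½(44.79)(1.621)² = 58.85 J.
Fraction lost = 0.1351.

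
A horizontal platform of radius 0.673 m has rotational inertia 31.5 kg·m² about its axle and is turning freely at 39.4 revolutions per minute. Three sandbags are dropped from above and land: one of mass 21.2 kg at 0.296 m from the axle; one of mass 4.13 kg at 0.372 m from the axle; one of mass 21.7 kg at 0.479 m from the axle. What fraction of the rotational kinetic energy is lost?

fraction ≈ 0.190

No external torque acts about the axle; L_before = L_after.
Added inertia Σmr² = (21.2)(0.296)² + (4.13)(0.372)² + (21.7)(0.479)² = 7.408 kg·m²; I_f = 31.50 + 7.408 = 38.91 kg·m².
ω_f = I_p ω_i / I_f = (31.50)(39.4) / 38.91 = 31.90 rpm.
KE_i = ½(31.50)(4.126 rad/s)² = 268.1 J; KE_f = ½(38.91)(3.340)² = 217.1 J.
Fraction lost = 0.1904.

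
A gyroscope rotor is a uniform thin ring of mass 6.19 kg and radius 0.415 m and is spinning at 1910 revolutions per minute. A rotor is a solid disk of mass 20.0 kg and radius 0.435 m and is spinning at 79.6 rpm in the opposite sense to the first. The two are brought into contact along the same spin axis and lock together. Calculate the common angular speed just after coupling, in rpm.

The coupling torques are internal; angular momentum about the shared axis is conserved.
Moments of inertia: I_A = (6.19)(0.415)² = 1.066 kg·m²; I_B = ½(20.0)(0.435)² = 1.892 kg·m².
Taking A's sense as positive: L = (1.066)(1910) − (1.892)(79.6) = 1886 kg·m²·rpm.
Combined I = 1.066 + 1.892 = 2.958 kg·m².
ω_f = L / I = 1886 / 2.958 = 637.4 rpm.

|ω_f| ≈ 637 rpm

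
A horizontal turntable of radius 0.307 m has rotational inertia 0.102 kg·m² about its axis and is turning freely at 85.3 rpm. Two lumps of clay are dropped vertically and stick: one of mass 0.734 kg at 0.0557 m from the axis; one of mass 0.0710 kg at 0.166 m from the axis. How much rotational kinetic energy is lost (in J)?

The added mass arrives with no angular momentum about the axis, and any external torque about the axis is negligible, so the system's angular momentum is conserved.
Added inertia Σmr² = (0.734)(0.0557)² + (0.0710)(0.166)² = 0.004234 kg·m²; I_f = 0.1020 + 0.004234 = 0.1062 kg·m².
ω_f = I_p ω_i / I_f = (0.1020)(85.3) / 0.1062 = 81.90 rpm.
KE_i = ½(0.1020)(8.933 rad/s)² = 4.069 J; KE_f = ½(0.1062)(8.577)² = 3.907 J.

energy lost ≈ 0.162 J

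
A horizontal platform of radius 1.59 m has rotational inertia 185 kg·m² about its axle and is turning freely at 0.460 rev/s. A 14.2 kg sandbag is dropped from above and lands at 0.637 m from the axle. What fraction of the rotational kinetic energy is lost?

fraction ≈ 0.0302

No external torque acts about the axle; L_before = L_after.
Added inertia Σmr² = (14.2)(0.637)² = 5.762 kg·m²; I_f = 185.0 + 5.762 = 190.8 kg·m².
ω_f = I_p ω_i / I_f = (185.0)(0.460) / 190.8 = 0.4461 rev/s.
KE_i = ½(185.0)(2.890 rad/s)² = 772.7 J; KE_f = ½(190.8)(2.803)² = 749.4 J.
Fraction lost = 0.03020.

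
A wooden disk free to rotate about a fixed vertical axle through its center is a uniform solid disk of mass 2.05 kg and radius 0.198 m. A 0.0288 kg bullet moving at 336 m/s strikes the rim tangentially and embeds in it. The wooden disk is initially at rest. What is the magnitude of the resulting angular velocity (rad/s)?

|ω_f| ≈ 46.4 rad/s

The axle reaction passes through the axle and exerts no torque about it; angular momentum about the axle is conserved through the impact.
I_p = ½(2.05)(0.198)² = 0.04018 kg·m². Taking the sense of the bullet's angular momentum as positive, L_{bullet} = m v R = (0.0288)(336)(0.198) = 1.916 kg·m²/s.
L_i = 0 + 1.916 = 1.916 kg·m²/s.
After sticking, I_f = I_p + m R² = 0.04018 + (0.0288)(0.198)² = 0.04131 kg·m².
ω_f = L_i / I_f = 1.916 / 0.04131 = 46.38 rad/s.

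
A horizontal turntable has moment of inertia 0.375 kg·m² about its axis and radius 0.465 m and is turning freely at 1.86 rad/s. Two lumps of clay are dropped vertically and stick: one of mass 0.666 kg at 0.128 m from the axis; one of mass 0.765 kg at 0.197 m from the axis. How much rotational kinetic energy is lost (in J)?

The added mass arrives with no angular momentum about the axis, and any external torque about the axis is negligible, so the system's angular momentum is conserved.
Added inertia Σmr² = (0.666)(0.128)² + (0.765)(0.197)² = 0.04060 kg·m²; I_f = 0.3750 + 0.04060 = 0.4156 kg·m².
ω_f = I_p ω_i / I_f = (0.3750)(1.86) / 0.4156 = 1.678 rad/s.
KE_i = ½(0.3750)(1.860 rad/s)² = 0.6487 J; KE_f = ½(0.4156)(1.678)² = 0.5853 J.

energy lost ≈ 0.0634 J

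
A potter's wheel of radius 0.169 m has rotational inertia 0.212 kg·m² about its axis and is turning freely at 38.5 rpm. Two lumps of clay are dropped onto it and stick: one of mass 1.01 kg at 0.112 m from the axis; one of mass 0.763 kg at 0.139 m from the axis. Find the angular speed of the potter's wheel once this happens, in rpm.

ω_f ≈ 34.1 rpm

The added mass arrives with no angular momentum about the axis, and any external torque about the axis is negligible, so the system's angular momentum is conserved.
Added inertia Σmr² = (1.01)(0.112)² + (0.763)(0.139)² = 0.02741 kg·m²; I_f = 0.2120 + 0.02741 = 0.2394 kg·m².
ω_f = I_p ω_i / I_f = (0.2120)(38.5) / 0.2394 = 34.09 rpm.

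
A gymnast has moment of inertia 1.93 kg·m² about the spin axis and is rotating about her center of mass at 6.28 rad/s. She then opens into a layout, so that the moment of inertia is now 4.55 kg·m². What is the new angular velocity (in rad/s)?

ω₂ ≈ 2.66 rad/s

With no external torque about the axis, L is conserved: I₁ω₁ = I₂ω₂.
ω₂ = I₁ω₁ / I₂ = (1.930)(6.28 rad/s) / (4.550) = 2.664 rad/s.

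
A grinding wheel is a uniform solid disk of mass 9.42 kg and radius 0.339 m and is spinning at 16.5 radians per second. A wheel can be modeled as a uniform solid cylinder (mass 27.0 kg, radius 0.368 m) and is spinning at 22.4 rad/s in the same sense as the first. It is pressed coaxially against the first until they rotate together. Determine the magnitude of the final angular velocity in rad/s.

|ω_f| ≈ 21.1 rad/s

No external torque acts about the common axis, so total angular momentum is conserved.
Moments of inertia: I_A = ½(9.42)(0.339)² = 0.5413 kg·m²; I_B = ½(27.0)(0.368)² = 1.828 kg·m².
Taking A's sense as positive: L = (0.5413)(16.5) + (1.828)(22.4) = 49.88 kg·m²·rad/s.
Combined I = 0.5413 + 1.828 = 2.370 kg·m².
ω_f = L / I = 49.88 / 2.370 = 21.05 rad/s.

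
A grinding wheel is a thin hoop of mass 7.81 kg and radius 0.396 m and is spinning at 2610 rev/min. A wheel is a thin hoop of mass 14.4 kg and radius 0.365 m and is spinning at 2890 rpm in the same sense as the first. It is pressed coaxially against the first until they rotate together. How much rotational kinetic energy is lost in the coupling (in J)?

No external torque acts about the common axis, so total angular momentum is conserved.
Moments of inertia: I_A = (7.81)(0.396)² = 1.225 kg·m²; I_B = (14.4)(0.365)² = 1.918 kg·m².
Taking A's sense as positive: L = (1.225)(2610) + (1.918)(2890) = 8741 kg·m²·rpm.
Combined I = 1.225 + 1.918 = 3.143 kg·m².
ω_f = L / I = 8741 / 3.143 = 2781 rpm.
KE_i = ½ΣIω² = 1.336e+05 J; KE_f = ½(3.143)(291.2)² = 1.333e+05 J.

ΔKE lost ≈ 321 J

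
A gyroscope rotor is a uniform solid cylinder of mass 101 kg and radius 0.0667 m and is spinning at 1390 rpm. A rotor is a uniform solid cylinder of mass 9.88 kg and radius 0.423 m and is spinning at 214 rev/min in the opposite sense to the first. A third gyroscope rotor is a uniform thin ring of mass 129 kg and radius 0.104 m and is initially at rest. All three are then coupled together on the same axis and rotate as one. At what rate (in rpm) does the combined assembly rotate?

|ω_f| ≈ 49.2 rpm

No external torque acts about the common axis, so total angular momentum is conserved.
Moments of inertia: I_A = ½(101)(0.0667)² = 0.2247 kg·m²; I_B = ½(9.88)(0.423)² = 0.8839 kg·m²; I_C = (129)(0.104)² = 1.395 kg·m².
Taking A's sense as positive: L = (0.2247)(1390) − (0.8839)(214) = 123.1 kg·m²·rpm.
Combined I = 0.2247 + 0.8839 + 1.395 = 2.504 kg·m².
ω_f = L / I = 123.1 / 2.504 = 49.18 rpm.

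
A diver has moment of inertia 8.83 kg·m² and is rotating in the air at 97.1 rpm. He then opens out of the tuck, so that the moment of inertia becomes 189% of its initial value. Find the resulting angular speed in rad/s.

Angular momentum about the spin axis is conserved since the torque about it is zero.
I₂ = 1.89 × 8.83 = 16.69 kg·m².
ω₂ = I₁ω₁ / I₂ = (8.830)(97.1 rpm) / (16.69) = 51.38 rpm = 5.380 rad/s.

ω₂ ≈ 5.38 rad/s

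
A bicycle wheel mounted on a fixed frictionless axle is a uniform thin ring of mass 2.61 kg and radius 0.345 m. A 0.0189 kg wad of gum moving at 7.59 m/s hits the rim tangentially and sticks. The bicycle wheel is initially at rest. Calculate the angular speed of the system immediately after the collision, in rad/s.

The axle reaction passes through the axle and exerts no torque about it; angular momentum about the axle is conserved through the impact.
I_p = (2.61)(0.345)² = 0.3107 kg·m². Taking the sense of the wad of gum's angular momentum as positive, L_{wad} = m v R = (0.0189)(7.59)(0.345) = 0.04949 kg·m²/s.
L_i = 0 + 0.04949 = 0.04949 kg·m²/s.
After sticking, I_f = I_p + m R² = 0.3107 + (0.0189)(0.345)² = 0.3129 kg·m².
ω_f = L_i / I_f = 0.04949 / 0.3129 = 0.1582 rad/s.

|ω_f| ≈ 0.158 rad/s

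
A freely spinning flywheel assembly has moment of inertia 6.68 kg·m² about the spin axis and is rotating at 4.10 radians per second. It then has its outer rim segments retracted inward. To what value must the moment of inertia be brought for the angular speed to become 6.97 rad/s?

With no external torque about the axis, L is conserved: I₁ω₁ = I₂ω₂.
I₂ = I₁ω₁ / ω₂ = (6.68)(4.10) / (6.97) = 3.929 kg·m².

I₂ ≈ 3.93 kg·m²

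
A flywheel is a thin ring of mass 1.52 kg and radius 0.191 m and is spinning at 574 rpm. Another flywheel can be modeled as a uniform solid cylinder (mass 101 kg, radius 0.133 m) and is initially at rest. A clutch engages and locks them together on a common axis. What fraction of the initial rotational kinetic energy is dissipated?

fraction ≈ 0.942

No external torque acts about the common axis, so total angular momentum is conserved.
Moments of inertia: I_A = (1.52)(0.191)² = 0.05545 kg·m²; I_B = ½(101)(0.133)² = 0.8933 kg·m².
Taking A's sense as positive: L = (0.05545)(574) = 31.83 kg·m²·rpm.
Combined I = 0.05545 + 0.8933 = 0.9487 kg·m².
ω_f = L / I = 31.83 / 0.9487 = 33.55 rpm.
KE_i = ½ΣIω² = 100.2 J; KE_f = ½(0.9487)(3.513)² = 5.855 J.
Fraction dissipated = (KE_i − KE_f)/KE_i = 0.9416.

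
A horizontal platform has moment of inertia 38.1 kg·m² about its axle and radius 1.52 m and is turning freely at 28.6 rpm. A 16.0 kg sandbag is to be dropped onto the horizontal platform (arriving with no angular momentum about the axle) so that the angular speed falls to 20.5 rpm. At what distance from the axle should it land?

The added mass arrives with no angular momentum about the axle, and any external torque about the axle is negligible, so the system's angular momentum is conserved.
I_p ω_i = (I_p + m r²) ω_f ⇒ m r² = I_p(ω_i/ω_f − 1) = 38.10(28.6/20.5 − 1) = 15.05 kg·m².
r = √(15.05/16.0) = 0.9700 m.

r ≈ 0.970 m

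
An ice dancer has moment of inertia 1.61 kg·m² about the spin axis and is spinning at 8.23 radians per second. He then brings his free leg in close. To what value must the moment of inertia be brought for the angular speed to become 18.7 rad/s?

I₂ ≈ 0.709 kg·m²

With no external torque about the axis, L is conserved: I₁ω₁ = I₂ω₂.
I₂ = I₁ω₁ / ω₂ = (1.61)(8.23) / (18.7) = 0.7086 kg·m².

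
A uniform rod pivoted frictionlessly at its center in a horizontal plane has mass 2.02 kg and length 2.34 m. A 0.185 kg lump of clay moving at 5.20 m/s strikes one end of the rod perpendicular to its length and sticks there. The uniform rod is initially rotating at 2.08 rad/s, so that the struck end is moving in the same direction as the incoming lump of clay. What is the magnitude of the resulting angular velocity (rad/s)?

About the pivot the impulsive forces during the collision are internal, so angular momentum about that axis is conserved.
I_p = (1/12)(2.02)(2.34)² = 0.9217 kg·m². Taking the sense of the lump of clay's angular momentum as positive, L_{lump} = m v R = (0.185)(5.20)(2.34/2) = 1.126 kg·m²/s.
L_i = +I_p ω_p + m v R = +(0.9217)(2.08) + 1.126 = 3.043 kg·m²/s.
After sticking, I_f = I_p + m R² = 0.9217 + (0.185)(2.34/2)² = 1.175 kg·m².
ω_f = L_i / I_f = 3.043 / 1.175 = 2.590 rad/s.

|ω_f| ≈ 2.59 rad/s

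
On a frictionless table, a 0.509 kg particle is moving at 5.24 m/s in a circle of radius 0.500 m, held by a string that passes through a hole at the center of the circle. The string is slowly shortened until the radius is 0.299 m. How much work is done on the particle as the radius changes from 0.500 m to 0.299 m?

Central (radial) force ⇒ zero torque about the center ⇒ m v r is constant.
v₂ = v₁ r₁ / r₂ = (5.24)(0.500) / (0.299) = 8.763 m/s.
W = ΔKE = ½m(v₂² − v₁²) = 12.55 J.

W ≈ 12.6 J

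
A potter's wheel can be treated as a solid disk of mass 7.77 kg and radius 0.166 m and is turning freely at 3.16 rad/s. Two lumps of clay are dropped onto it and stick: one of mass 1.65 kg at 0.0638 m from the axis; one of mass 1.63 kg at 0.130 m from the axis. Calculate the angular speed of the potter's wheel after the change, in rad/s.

ω_f ≈ 2.39 rad/s

No external torque acts about the axis; L_before = L_after.
I_p = ½(7.77)(0.166)² = 0.1071 kg·m².
Added inertia Σmr² = (1.65)(0.0638)² + (1.63)(0.130)² = 0.03426 kg·m²; I_f = 0.1071 + 0.03426 = 0.1413 kg·m².
ω_f = I_p ω_i / I_f = (0.1071)(3.16) / 0.1413 = 2.394 rad/s.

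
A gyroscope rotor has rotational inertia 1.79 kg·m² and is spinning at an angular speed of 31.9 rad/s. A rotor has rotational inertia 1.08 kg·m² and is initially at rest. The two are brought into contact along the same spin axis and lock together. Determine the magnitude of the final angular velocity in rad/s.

The coupling torques are internal; angular momentum about the shared axis is conserved.
Taking A's sense as positive: L = (1.790)(31.9) = 57.10 kg·m²·rad/s.
Combined I = 1.790 + 1.080 = 2.870 kg·m².
ω_f = L / I = 57.10 / 2.870 = 19.90 rad/s.

|ω_f| ≈ 19.9 rad/s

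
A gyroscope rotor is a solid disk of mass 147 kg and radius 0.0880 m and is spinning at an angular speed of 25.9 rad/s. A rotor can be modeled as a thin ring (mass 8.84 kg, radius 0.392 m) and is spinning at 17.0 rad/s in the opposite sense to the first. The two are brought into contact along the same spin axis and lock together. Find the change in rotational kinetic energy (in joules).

No external torque acts about the common axis, so total angular momentum is conserved.
Moments of inertia: I_A = ½(147)(0.0880)² = 0.5692 kg·m²; I_B = (8.84)(0.392)² = 1.358 kg·m².
Taking A's sense as positive: L = (0.5692)(25.9) − (1.358)(17.0) = -8.351 kg·m²·rad/s.
Combined I = 0.5692 + 1.358 = 1.928 kg·m².
ω_f = L / I = -8.351 / 1.928 = -4.332 rad/s.
KE_i = ½ΣIω² = 387.2 J; KE_f = ½(1.928)(4.332)² = 18.09 J.

ΔKE ≈ -369 J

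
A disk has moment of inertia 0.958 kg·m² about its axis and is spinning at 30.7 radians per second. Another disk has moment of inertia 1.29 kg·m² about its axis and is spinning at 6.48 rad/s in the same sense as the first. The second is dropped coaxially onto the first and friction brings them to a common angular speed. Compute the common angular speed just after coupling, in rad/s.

|ω_f| ≈ 16.8 rad/s

No external torque acts about the common axis, so total angular momentum is conserved.
Taking A's sense as positive: L = (0.9580)(30.7) + (1.290)(6.48) = 37.77 kg·m²·rad/s.
Combined I = 0.9580 + 1.290 = 2.248 kg·m².
ω_f = L / I = 37.77 / 2.248 = 16.80 rad/s.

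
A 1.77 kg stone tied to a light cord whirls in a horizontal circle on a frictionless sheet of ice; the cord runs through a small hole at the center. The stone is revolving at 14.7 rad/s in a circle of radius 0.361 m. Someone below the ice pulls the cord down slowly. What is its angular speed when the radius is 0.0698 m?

ω₂ ≈ 393 rad/s

No torque about the axis ⇒ m r₁² ω₁ = m r₂² ω₂.
ω₂ = ω₁ (r₁/r₂)² = (14.7)(0.361/0.0698)² = 393.2 rad/s.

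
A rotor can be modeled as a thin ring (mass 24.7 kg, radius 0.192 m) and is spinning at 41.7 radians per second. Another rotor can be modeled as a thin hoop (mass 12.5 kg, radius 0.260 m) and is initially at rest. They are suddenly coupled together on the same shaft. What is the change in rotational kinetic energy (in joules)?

ΔKE ≈ -381 J

The coupling torques are internal; angular momentum about the shared axis is conserved.
Moments of inertia: I_A = (24.7)(0.192)² = 0.9105 kg·m²; I_B = (12.5)(0.260)² = 0.8450 kg·m².
Taking A's sense as positive: L = (0.9105)(41.7) = 37.97 kg·m²·rad/s.
Combined I = 0.9105 + 0.8450 = 1.756 kg·m².
ω_f = L / I = 37.97 / 1.756 = 21.63 rad/s.
KE_i = ½ΣIω² = 791.7 J; KE_f = ½(1.756)(21.63)² = 410.6 J.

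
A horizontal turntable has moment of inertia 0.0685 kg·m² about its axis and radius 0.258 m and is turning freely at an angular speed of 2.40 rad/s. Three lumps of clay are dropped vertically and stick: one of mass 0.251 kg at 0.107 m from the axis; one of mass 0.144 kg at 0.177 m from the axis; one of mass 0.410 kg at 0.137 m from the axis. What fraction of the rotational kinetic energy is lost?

No external torque acts about the axis; L_before = L_after.
Added inertia Σmr² = (0.251)(0.107)² + (0.144)(0.177)² + (0.410)(0.137)² = 0.01508 kg·m²; I_f = 0.06850 + 0.01508 = 0.08358 kg·m².
ω_f = I_p ω_i / I_f = (0.06850)(2.40) / 0.08358 = 1.967 rad/s.
KE_i = ½(0.06850)(2.400 rad/s)² = 0.1973 J; KE_f = ½(0.08358)(1.967)² = 0.1617 J.
Fraction lost = 0.1804.

fraction ≈ 0.180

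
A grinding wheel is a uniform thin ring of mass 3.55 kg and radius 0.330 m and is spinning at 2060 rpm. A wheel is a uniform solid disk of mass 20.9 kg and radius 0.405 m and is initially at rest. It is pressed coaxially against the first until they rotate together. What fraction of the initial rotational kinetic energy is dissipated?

No external torque acts about the common axis, so total angular momentum is conserved.
Moments of inertia: I_A = (3.55)(0.330)² = 0.3866 kg·m²; I_B = ½(20.9)(0.405)² = 1.714 kg·m².
Taking A's sense as positive: L = (0.3866)(2060) = 796.4 kg·m²·rpm.
Combined I = 0.3866 + 1.714 = 2.101 kg·m².
ω_f = L / I = 796.4 / 2.101 = 379.1 rpm.
KE_i = ½ΣIω² = 8995 J; KE_f = ½(2.101)(39.70)² = 1655 J.
Fraction dissipated = (KE_i − KE_f)/KE_i = 0.8160.

fraction ≈ 0.816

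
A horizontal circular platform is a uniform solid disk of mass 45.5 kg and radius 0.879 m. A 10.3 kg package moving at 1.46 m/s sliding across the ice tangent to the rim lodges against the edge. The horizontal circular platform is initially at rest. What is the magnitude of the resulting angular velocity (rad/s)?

|ω_f| ≈ 0.518 rad/s

About the central axle the impulsive forces during the collision are internal, so angular momentum about that axis is conserved.
I_p = ½(45.5)(0.879)² = 17.58 kg·m². Taking the sense of the package's angular momentum as positive, L_{package} = m v R = (10.3)(1.46)(0.879) = 13.22 kg·m²/s.
L_i = 0 + 13.22 = 13.22 kg·m²/s.
After sticking, I_f = I_p + m R² = 17.58 + (10.3)(0.879)² = 25.54 kg·m².
ω_f = L_i / I_f = 13.22 / 25.54 = 0.5176 rad/s.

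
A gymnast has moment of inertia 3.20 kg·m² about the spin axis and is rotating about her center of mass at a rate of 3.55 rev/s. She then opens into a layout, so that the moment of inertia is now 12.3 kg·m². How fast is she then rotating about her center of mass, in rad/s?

No external torque acts about the spin axis, so angular momentum is conserved.
ω₂ = I₁ω₁ / I₂ = (3.200)(3.55 rev/s) / (12.30) = 0.9236 rev/s = 5.803 rad/s.

ω₂ ≈ 5.80 rad/s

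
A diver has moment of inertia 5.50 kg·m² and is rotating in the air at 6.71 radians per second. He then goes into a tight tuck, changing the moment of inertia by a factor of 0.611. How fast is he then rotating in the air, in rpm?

ω₂ ≈ 105 rpm

Angular momentum about the spin axis is conserved since the torque about it is zero.
I₂ = 0.611 × 5.50 = 3.361 kg·m².
ω₂ = I₁ω₁ / I₂ = (5.500)(6.71 rad/s) / (3.361) = 10.98 rad/s = 104.9 rpm.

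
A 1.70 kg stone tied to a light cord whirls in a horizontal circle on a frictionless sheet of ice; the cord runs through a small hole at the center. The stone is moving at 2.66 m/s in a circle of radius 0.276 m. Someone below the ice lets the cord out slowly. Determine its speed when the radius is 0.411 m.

v₂ ≈ 1.79 m/s

Central (radial) force ⇒ zero torque about the center ⇒ m v r is constant.
v₂ = v₁ r₁ / r₂ = (2.66)(0.276) / (0.411) = 1.786 m/s.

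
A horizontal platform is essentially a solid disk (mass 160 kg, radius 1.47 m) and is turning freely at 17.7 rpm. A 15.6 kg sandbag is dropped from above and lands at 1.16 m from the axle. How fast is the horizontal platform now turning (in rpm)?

No external torque acts about the axle; L_before = L_after.
I_p = ½(160)(1.47)² = 172.9 kg·m².
Added inertia Σmr² = (15.6)(1.16)² = 20.99 kg·m²; I_f = 172.9 + 20.99 = 193.9 kg·m².
ω_f = I_p ω_i / I_f = (172.9)(17.7) / 193.9 = 15.78 rpm.

ω_f ≈ 15.8 rpm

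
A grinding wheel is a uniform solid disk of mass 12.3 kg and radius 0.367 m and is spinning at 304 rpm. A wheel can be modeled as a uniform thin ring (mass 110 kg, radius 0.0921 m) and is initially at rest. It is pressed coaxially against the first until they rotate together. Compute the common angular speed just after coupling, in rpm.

No external torque acts about the common axis, so total angular momentum is conserved.
Moments of inertia: I_A = ½(12.3)(0.367)² = 0.8283 kg·m²; I_B = (110)(0.0921)² = 0.9331 kg·m².
Taking A's sense as positive: L = (0.8283)(304) = 251.8 kg·m²·rpm.
Combined I = 0.8283 + 0.9331 = 1.761 kg·m².
ω_f = L / I = 251.8 / 1.761 = 143.0 rpm.

|ω_f| ≈ 143 rpm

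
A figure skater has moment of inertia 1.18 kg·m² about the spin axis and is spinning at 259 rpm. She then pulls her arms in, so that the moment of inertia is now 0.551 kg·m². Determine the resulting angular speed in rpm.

ω₂ ≈ 555 rpm

No external torque acts about the spin axis, so angular momentum is conserved.
ω₂ = I₁ω₁ / I₂ = (1.180)(259 rpm) / (0.5510) = 554.7 rpm.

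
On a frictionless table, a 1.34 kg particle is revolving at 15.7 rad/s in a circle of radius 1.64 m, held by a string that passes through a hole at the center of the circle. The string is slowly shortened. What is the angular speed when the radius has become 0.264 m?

ω₂ ≈ 606 rad/s

The constraining force is radial, so m r² ω about the center is conserved.
ω₂ = ω₁ (r₁/r₂)² = (15.7)(1.64/0.264)² = 605.9 rad/s.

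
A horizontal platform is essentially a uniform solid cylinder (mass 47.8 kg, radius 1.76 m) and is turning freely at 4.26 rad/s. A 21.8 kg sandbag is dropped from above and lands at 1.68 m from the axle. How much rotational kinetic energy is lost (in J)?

The added mass arrives with no angular momentum about the axle, and any external torque about the axle is negligible, so the system's angular momentum is conserved.
I_p = ½(47.8)(1.76)² = 74.03 kg·m².
Added inertia Σmr² = (21.8)(1.68)² = 61.53 kg·m²; I_f = 74.03 + 61.53 = 135.6 kg·m².
ω_f = I_p ω_i / I_f = (74.03)(4.26) / 135.6 = 2.326 rad/s.
KE_i = ½(74.03)(4.260 rad/s)² = 671.8 J; KE_f = ½(135.6)(2.326)² = 366.9 J.

energy lost ≈ 305 J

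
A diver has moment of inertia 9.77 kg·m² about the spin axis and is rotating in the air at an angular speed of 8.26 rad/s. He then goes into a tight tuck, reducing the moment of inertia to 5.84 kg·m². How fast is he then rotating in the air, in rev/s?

ω₂ ≈ 2.20 rev/s

No external torque acts about the spin axis, so angular momentum is conserved.
ω₂ = I₁ω₁ / I₂ = (9.770)(8.26 rad/s) / (5.840) = 13.82 rad/s = 2.199 rev/s.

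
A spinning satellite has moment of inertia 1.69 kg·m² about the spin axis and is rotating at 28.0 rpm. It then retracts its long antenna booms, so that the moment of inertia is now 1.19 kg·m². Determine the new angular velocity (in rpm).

No external torque acts about the spin axis, so angular momentum is conserved.
ω₂ = I₁ω₁ / I₂ = (1.690)(28.0 rpm) / (1.190) = 39.76 rpm.

ω₂ ≈ 39.8 rpm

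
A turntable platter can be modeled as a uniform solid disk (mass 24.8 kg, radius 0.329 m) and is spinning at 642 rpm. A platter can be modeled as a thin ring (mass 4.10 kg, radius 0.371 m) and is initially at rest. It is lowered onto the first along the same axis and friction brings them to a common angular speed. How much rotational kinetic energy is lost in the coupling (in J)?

No external torque acts about the common axis, so total angular momentum is conserved.
Moments of inertia: I_A = ½(24.8)(0.329)² = 1.342 kg·m²; I_B = (4.10)(0.371)² = 0.5643 kg·m².
Taking A's sense as positive: L = (1.342)(642) = 861.7 kg·m²·rpm.
Combined I = 1.342 + 0.5643 = 1.907 kg·m².
ω_f = L / I = 861.7 / 1.907 = 452.0 rpm.
KE_i = ½ΣIω² = 3033 J; KE_f = ½(1.907)(47.33)² = 2135 J.

ΔKE lost ≈ 898 J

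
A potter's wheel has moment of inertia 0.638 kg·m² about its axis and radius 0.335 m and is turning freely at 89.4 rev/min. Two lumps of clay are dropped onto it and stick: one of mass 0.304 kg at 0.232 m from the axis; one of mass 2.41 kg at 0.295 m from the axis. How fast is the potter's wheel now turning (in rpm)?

ω_f ≈ 66.0 rpm

No external torque acts about the axis; L_before = L_after.
Added inertia Σmr² = (0.304)(0.232)² + (2.41)(0.295)² = 0.2261 kg·m²; I_f = 0.6380 + 0.2261 = 0.8641 kg·m².
ω_f = I_p ω_i / I_f = (0.6380)(89.4) / 0.8641 = 66.01 rpm.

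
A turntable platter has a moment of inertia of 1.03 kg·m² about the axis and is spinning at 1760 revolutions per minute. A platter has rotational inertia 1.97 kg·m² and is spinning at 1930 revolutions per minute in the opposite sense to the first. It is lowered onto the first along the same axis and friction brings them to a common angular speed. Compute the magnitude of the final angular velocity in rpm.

No external torque acts about the common axis, so total angular momentum is conserved.
Taking A's sense as positive: L = (1.030)(1760) − (1.970)(1930) = -1989 kg·m²·rpm.
Combined I = 1.030 + 1.970 = 3.000 kg·m².
ω_f = L / I = -1989 / 3.000 = -663.1 rpm.

|ω_f| ≈ 663 rpm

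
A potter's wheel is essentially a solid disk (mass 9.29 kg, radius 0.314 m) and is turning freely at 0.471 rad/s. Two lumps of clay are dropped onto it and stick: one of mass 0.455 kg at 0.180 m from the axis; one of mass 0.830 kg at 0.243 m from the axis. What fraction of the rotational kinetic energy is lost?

fraction ≈ 0.122

The added mass arrives with no angular momentum about the axis, and any external torque about the axis is negligible, so the system's angular momentum is conserved.
I_p = ½(9.29)(0.314)² = 0.4580 kg·m².
Added inertia Σmr² = (0.455)(0.180)² + (0.830)(0.243)² = 0.06375 kg·m²; I_f = 0.4580 + 0.06375 = 0.5217 kg·m².
ω_f = I_p ω_i / I_f = (0.4580)(0.471) / 0.5217 = 0.4134 rad/s.
KE_i = ½(0.4580)(0.4710 rad/s)² = 0.05080 J; KE_f = ½(0.5217)(0.4134)² = 0.04459 J.
Fraction lost = 0.1222.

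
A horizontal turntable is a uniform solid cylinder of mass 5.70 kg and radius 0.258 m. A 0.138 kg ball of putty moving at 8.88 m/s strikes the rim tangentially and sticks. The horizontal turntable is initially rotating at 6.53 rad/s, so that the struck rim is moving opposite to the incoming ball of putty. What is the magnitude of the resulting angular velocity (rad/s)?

|ω_f| ≈ 4.64 rad/s

The axle reaction passes through the axle and exerts no torque about it; angular momentum about the axle is conserved through the impact.
I_p = ½(5.70)(0.258)² = 0.1897 kg·m². Taking the sense of the ball of putty's angular momentum as positive, L_{ball} = m v R = (0.138)(8.88)(0.258) = 0.3162 kg·m²/s.
L_i = −I_p ω_p + m v R = −(0.1897)(6.53) + 0.3162 = -0.9226 kg·m²/s.
After sticking, I_f = I_p + m R² = 0.1897 + (0.138)(0.258)² = 0.1989 kg·m².
ω_f = L_i / I_f = -0.9226 / 0.1989 = -4.639 rad/s.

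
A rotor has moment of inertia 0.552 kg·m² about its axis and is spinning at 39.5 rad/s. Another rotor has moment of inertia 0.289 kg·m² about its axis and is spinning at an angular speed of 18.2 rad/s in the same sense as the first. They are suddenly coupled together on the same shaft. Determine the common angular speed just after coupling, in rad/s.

|ω_f| ≈ 32.2 rad/s

No external torque acts about the common axis, so total angular momentum is conserved.
Taking A's sense as positive: L = (0.5520)(39.5) + (0.2890)(18.2) = 27.06 kg·m²·rad/s.
Combined I = 0.5520 + 0.2890 = 0.8410 kg·m².
ω_f = L / I = 27.06 / 0.8410 = 32.18 rad/s.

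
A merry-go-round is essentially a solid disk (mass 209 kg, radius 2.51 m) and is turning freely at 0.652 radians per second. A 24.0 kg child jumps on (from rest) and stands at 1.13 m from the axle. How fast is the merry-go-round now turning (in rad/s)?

No external torque acts about the axle; L_before = L_after.
I_p = ½(209)(2.51)² = 658.4 kg·m².
Added inertia Σmr² = (24.0)(1.13)² = 30.65 kg·m²; I_f = 658.4 + 30.65 = 689.0 kg·m².
ω_f = I_p ω_i / I_f = (658.4)(0.652) / 689.0 = 0.6230 rad/s.

ω_f ≈ 0.623 rad/s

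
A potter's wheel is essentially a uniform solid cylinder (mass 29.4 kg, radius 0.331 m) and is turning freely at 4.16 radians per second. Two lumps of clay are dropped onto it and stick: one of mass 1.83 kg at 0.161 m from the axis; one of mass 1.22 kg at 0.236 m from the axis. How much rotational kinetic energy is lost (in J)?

energy lost ≈ 0.932 J

No external torque acts about the axis; L_before = L_after.
I_p = ½(29.4)(0.331)² = 1.611 kg·m².
Added inertia Σmr² = (1.83)(0.161)² + (1.22)(0.236)² = 0.1154 kg·m²; I_f = 1.611 + 0.1154 = 1.726 kg·m².
ω_f = I_p ω_i / I_f = (1.611)(4.16) / 1.726 = 3.882 rad/s.
KE_i = ½(1.611)(4.160 rad/s)² = 13.94 J; KE_f = ½(1.726)(3.882)² = 13.00 J.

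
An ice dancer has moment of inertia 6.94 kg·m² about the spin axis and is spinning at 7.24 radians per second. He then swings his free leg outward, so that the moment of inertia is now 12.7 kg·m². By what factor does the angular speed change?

Angular momentum about the spin axis is conserved since the torque about it is zero.
ω₂/ω₁ = I₁/I₂ = 6.940 / 12.70 = 0.5465.

ω₂/ω₁ ≈ 0.546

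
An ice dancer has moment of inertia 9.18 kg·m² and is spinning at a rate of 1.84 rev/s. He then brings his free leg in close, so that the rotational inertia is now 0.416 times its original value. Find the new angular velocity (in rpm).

ω₂ ≈ 265 rpm

No external torque acts about the spin axis, so angular momentum is conserved.
I₂ = 0.416 × 9.18 = 3.819 kg·m².
ω₂ = I₁ω₁ / I₂ = (9.180)(1.84 rev/s) / (3.819) = 4.423 rev/s = 265.4 rpm.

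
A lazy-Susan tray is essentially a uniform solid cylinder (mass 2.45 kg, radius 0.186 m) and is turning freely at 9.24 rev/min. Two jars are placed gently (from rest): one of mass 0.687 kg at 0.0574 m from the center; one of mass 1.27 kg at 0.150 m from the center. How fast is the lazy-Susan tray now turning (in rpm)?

No external torque acts about the center; L_before = L_after.
I_p = ½(2.45)(0.186)² = 0.04238 kg·m².
Added inertia Σmr² = (0.687)(0.0574)² + (1.27)(0.150)² = 0.03084 kg·m²; I_f = 0.04238 + 0.03084 = 0.07322 kg·m².
ω_f = I_p ω_i / I_f = (0.04238)(9.24) / 0.07322 = 5.348 rpm.

ω_f ≈ 5.35 rpm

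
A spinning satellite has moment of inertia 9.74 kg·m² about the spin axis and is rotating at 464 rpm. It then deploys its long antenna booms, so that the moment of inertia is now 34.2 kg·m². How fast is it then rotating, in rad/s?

With no external torque about the axis, L is conserved: I₁ω₁ = I₂ω₂.
ω₂ = I₁ω₁ / I₂ = (9.740)(464 rpm) / (34.20) = 132.1 rpm = 13.84 rad/s.

ω₂ ≈ 13.8 rad/s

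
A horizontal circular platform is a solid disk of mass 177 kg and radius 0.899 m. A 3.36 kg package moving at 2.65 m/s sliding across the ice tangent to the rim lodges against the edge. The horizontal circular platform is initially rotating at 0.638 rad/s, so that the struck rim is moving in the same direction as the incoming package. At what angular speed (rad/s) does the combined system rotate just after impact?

The axle reaction passes through the central axle and exerts no torque about it; angular momentum about the central axle is conserved through the impact.
I_p = ½(177)(0.899)² = 71.53 kg·m². Taking the sense of the package's angular momentum as positive, L_{package} = m v R = (3.36)(2.65)(0.899) = 8.005 kg·m²/s.
L_i = +I_p ω_p + m v R = +(71.53)(0.638) + 8.005 = 53.64 kg·m²/s.
After sticking, I_f = I_p + m R² = 71.53 + (3.36)(0.899)² = 74.24 kg·m².
ω_f = L_i / I_f = 53.64 / 74.24 = 0.7225 rad/s.

|ω_f| ≈ 0.722 rad/s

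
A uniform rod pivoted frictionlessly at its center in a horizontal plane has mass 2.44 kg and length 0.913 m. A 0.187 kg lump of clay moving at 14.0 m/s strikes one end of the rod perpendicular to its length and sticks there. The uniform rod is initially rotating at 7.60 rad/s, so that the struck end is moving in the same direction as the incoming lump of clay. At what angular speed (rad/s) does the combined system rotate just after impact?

|ω_f| ≈ 11.9 rad/s

About the pivot the impulsive forces during the collision are internal, so angular momentum about that axis is conserved.
I_p = (1/12)(2.44)(0.913)² = 0.1695 kg·m². Taking the sense of the lump of clay's angular momentum as positive, L_{lump} = m v R = (0.187)(14.0)(0.913/2) = 1.195 kg·m²/s.
L_i = +I_p ω_p + m v R = +(0.1695)(7.60) + 1.195 = 2.483 kg·m²/s.
After sticking, I_f = I_p + m R² = 0.1695 + (0.187)(0.913/2)² = 0.2085 kg·m².
ω_f = L_i / I_f = 2.483 / 0.2085 = 11.91 rad/s.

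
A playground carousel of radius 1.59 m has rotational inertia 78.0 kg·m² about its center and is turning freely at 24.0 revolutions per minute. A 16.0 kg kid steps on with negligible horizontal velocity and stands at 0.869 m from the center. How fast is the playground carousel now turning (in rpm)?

ω_f ≈ 20.8 rpm

The added mass arrives with no angular momentum about the center, and any external torque about the center is negligible, so the system's angular momentum is conserved.
Added inertia Σmr² = (16.0)(0.869)² = 12.08 kg·m²; I_f = 78.00 + 12.08 = 90.08 kg·m².
ω_f = I_p ω_i / I_f = (78.00)(24.0) / 90.08 = 20.78 rpm.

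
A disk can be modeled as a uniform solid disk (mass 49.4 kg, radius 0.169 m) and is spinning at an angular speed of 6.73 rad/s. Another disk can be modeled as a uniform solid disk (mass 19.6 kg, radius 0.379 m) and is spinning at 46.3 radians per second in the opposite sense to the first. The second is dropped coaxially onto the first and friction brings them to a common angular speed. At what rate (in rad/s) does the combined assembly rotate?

|ω_f| ≈ 28.6 rad/s

The coupling torques are internal; angular momentum about the shared axis is conserved.
Moments of inertia: I_A = ½(49.4)(0.169)² = 0.7055 kg·m²; I_B = ½(19.6)(0.379)² = 1.408 kg·m².
Taking A's sense as positive: L = (0.7055)(6.73) − (1.408)(46.3) = -60.43 kg·m²·rad/s.
Combined I = 0.7055 + 1.408 = 2.113 kg·m².
ω_f = L / I = -60.43 / 2.113 = -28.60 rad/s.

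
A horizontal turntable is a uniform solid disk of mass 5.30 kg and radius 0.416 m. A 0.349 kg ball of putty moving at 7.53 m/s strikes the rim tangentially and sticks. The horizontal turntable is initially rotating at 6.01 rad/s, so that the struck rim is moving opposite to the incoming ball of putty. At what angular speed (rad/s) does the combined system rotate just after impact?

About the axle the impulsive forces during the collision are internal, so angular momentum about that axis is conserved.
I_p = ½(5.30)(0.416)² = 0.4586 kg·m². Taking the sense of the ball of putty's angular momentum as positive, L_{ball} = m v R = (0.349)(7.53)(0.416) = 1.093 kg·m²/s.
L_i = −I_p ω_p + m v R = −(0.4586)(6.01) + 1.093 = -1.663 kg·m²/s.
After sticking, I_f = I_p + m R² = 0.4586 + (0.349)(0.416)² = 0.5190 kg·m².
ω_f = L_i / I_f = -1.663 / 0.5190 = -3.204 rad/s.

|ω_f| ≈ 3.20 rad/s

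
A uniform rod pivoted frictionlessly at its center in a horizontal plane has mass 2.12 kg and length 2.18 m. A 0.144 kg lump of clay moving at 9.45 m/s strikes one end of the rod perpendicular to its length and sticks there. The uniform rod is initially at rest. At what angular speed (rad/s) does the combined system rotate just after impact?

|ω_f| ≈ 1.47 rad/s

The axle reaction passes through the pivot and exerts no torque about it; angular momentum about the pivot is conserved through the impact.
I_p = (1/12)(2.12)(2.18)² = 0.8396 kg·m². Taking the sense of the lump of clay's angular momentum as positive, L_{lump} = m v R = (0.144)(9.45)(2.18/2) = 1.483 kg·m²/s.
L_i = 0 + 1.483 = 1.483 kg·m²/s.
After sticking, I_f = I_p + m R² = 0.8396 + (0.144)(2.18/2)² = 1.011 kg·m².
ω_f = L_i / I_f = 1.483 / 1.011 = 1.468 rad/s.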